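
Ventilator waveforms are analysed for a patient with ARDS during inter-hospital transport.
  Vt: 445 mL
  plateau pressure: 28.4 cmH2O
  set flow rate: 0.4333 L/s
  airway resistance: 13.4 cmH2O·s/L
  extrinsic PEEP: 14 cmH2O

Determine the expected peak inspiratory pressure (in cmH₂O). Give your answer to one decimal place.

34.2

PIP = Pplat + Raw × flow = 28.4 + 13.4 × 0.4333 = 28.4 + 5.806 = 34.206 cmH2O.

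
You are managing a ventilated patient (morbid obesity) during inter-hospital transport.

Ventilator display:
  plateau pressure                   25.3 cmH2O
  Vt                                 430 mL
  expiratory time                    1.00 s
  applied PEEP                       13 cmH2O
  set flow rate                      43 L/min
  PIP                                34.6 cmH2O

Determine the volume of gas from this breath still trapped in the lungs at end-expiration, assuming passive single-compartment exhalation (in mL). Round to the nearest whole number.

Flow: 43 L/min ÷ 60 = 0.7167 L/s.
R = (PIP − Pplat)/V̇ = (34.6 − 25.3) / 0.7167 = 9.3/0.7167 = 12.976 cmH2O·s/L.
C = Vt/(Pplat − PEEP) = 430.0 / (25.3 − 13) = 430.0/12.3 = 34.959 mL/cmH2O.
τ = R × C = 12.976 × 0.03496 L/cmH2O = 0.4536 s.
Fraction remaining = e^(−Te/τ) = e^(−1.00/0.4536) = 0.1103.
Trapped volume = 430.0 × 0.1103 = 47.429 mL.

47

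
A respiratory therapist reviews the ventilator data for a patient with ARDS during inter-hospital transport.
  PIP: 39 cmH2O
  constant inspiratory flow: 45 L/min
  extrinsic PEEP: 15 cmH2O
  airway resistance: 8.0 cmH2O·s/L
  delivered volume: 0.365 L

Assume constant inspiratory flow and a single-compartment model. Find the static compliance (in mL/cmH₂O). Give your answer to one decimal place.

20.3

Flow: 45 L/min ÷ 60 = 0.75 L/s.
Equation of motion (constant flow): PIP = Vt/C + R·V̇ + PEEP.
Vt/C = PIP − R·V̇ − PEEP = 39 − 8.0×0.75 − 15 = 39 − 6.0 − 15 = 18.0 cmH2O.
C = Vt / 18.0 = 365 / 18.0 = 20.278 mL/cmH2O.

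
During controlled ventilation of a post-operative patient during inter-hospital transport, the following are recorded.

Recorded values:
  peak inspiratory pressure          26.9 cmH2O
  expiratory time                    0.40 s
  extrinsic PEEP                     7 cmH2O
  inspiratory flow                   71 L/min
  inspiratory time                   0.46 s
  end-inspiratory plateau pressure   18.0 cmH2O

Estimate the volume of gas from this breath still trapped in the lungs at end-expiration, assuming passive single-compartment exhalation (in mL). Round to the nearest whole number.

Flow: 71 L/min ÷ 60 = 1.1833 L/s.
Vt = flow × Ti = 1.1833 L/s × 0.46 s × 1000 mL/L = 544.32 mL.
R = (PIP − Pplat)/V̇ = (26.9 − 18.0) / 1.1833 = 8.9/1.1833 = 7.521 cmH2O·s/L.
C = Vt/(Pplat − PEEP) = 544.32 / (18.0 − 7) = 544.32/11.0 = 49.484 mL/cmH2O.
τ = R × C = 7.521 × 0.04948 L/cmH2O = 0.3721 s.
Fraction remaining = e^(−Te/τ) = e^(−0.40/0.3721) = 0.3413.
Trapped volume = 544.32 × 0.3413 = 185.78 mL.

186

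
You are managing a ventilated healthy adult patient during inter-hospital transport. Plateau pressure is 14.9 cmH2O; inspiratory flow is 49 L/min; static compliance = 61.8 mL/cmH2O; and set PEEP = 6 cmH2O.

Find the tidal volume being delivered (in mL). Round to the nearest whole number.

550

Vt = Cstat × (Pplat − PEEP) = 61.8 × (14.9 − 6) = 61.8 × 8.9 = 550.02 mL.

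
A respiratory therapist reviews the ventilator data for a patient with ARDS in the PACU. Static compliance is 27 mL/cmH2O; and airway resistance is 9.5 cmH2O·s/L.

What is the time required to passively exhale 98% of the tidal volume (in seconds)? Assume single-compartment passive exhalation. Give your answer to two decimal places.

1.00

τ = R × C = 9.5 × 27 mL/cmH2O = 9.5 × 0.027 L/cmH2O = 0.2565 s.
Exhaled fraction f = 1 − e^(−t/τ) → t = −τ·ln(1 − f) = −0.2565·ln(0.02) = 1.003 s.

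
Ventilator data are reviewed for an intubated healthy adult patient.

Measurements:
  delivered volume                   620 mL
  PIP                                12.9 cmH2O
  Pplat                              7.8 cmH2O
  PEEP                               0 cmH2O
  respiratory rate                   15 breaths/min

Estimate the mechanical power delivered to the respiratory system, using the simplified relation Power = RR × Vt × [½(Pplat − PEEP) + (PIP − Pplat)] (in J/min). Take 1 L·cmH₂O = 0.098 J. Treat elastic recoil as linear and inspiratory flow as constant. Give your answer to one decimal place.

8.2

Per-breath work = Vt × [½(Pplat−PEEP) + (PIP−Pplat)] = 0.620 × [0.5×7.8 + 5.1] = 0.620 × 9.0 = 5.58 L·cmH2O.
Power = 15 × 5.58 = 83.7 L·cmH2O/min.
× 0.098 J/(L·cmH2O) → 8.203 J/min.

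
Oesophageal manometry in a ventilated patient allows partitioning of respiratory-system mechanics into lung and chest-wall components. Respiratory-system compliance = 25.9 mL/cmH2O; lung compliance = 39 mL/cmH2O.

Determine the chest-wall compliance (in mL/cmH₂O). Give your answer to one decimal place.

1/Ccw = 1/Crs − 1/CL.
1/Ccw = 1/25.9 − 1/39 = 0.01297.
Ccw = 77.101 mL/cmH2O.

77.1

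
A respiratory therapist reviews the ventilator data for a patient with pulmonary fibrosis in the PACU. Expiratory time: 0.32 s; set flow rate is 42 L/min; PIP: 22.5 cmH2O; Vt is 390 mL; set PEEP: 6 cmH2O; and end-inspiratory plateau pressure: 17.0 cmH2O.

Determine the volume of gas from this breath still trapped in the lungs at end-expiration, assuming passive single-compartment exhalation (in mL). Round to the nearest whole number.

Flow: 42 L/min ÷ 60 = 0.7 L/s.
R = (PIP − Pplat)/V̇ = (22.5 − 17.0) / 0.7 = 5.5/0.7 = 7.857 cmH2O·s/L.
C = Vt/(Pplat − PEEP) = 390.0 / (17.0 − 6) = 390.0/11.0 = 35.455 mL/cmH2O.
τ = R × C = 7.857 × 0.03546 L/cmH2O = 0.2786 s.
Fraction remaining = e^(−Te/τ) = e^(−0.32/0.2786) = 0.3171.
Trapped volume = 390.0 × 0.3171 = 123.67 mL.

124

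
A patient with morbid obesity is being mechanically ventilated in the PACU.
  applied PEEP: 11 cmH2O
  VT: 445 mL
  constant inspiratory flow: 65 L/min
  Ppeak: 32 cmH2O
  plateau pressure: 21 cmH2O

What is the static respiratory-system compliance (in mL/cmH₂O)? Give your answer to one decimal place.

Cstat = Vt / (Pplat − PEEP) = 445 / (21 − 11) = 445 / 10.0 = 44.5 mL/cmH2O.

44.5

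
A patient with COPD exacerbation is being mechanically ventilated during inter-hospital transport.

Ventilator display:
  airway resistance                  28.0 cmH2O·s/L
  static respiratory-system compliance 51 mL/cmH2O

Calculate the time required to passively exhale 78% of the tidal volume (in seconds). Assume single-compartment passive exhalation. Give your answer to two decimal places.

τ = R × C = 28.0 × 51 mL/cmH2O = 28.0 × 0.051 L/cmH2O = 1.428 s.
Exhaled fraction f = 1 − e^(−t/τ) → t = −τ·ln(1 − f) = −1.428·ln(0.22) = 2.162 s.

2.16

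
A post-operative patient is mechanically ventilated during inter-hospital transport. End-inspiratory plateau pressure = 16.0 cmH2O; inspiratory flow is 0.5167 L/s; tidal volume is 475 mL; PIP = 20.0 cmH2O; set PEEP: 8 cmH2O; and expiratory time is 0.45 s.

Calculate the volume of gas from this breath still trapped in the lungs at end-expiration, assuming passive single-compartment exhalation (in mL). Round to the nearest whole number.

R = (PIP − Pplat)/V̇ = (20.0 − 16.0) / 0.5167 = 4.0/0.5167 = 7.741 cmH2O·s/L.
C = Vt/(Pplat − PEEP) = 475.0 / (16.0 − 8) = 475.0/8.0 = 59.375 mL/cmH2O.
τ = R × C = 7.741 × 0.05938 L/cmH2O = 0.4597 s.
Fraction remaining = e^(−Te/τ) = e^(−0.45/0.4597) = 0.3757.
Trapped volume = 475.0 × 0.3757 = 178.46 mL.

178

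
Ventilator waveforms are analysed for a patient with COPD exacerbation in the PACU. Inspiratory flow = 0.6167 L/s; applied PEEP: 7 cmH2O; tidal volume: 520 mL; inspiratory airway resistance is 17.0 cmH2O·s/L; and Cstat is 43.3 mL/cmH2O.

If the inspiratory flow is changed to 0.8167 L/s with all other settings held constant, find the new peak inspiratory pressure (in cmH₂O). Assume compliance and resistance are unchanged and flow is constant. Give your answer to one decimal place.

32.9

PIP = Vt/C + R·V̇ + PEEP (constant-flow equation of motion).
Only the resistive term changes: ΔPIP = R × ΔV̇ = 17.0 × (0.8167 − 0.6167) = 17.0 × 0.2 = 3.4 cmH2O.
Original PIP = 520/43.3 + 17.0×0.6167 + 7 = 29.493 cmH2O; new PIP = 29.493 + (3.4) = 32.893 cmH2O.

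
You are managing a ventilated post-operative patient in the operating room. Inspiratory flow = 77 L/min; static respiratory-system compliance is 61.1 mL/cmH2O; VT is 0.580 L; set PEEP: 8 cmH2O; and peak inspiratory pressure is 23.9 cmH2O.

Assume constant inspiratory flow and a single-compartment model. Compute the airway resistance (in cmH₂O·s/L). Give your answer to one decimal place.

5.0

Flow: 77 L/min ÷ 60 = 1.2833 L/s.
Equation of motion (constant flow): PIP = Vt/C + R·V̇ + PEEP.
R·V̇ = PIP − Vt/C − PEEP = 23.9 − 580/61.1 − 8 = 23.9 − 9.493 − 8 = 6.407 cmH2O.
R = 6.407 / 1.2833 = 4.993 cmH2O·s/L.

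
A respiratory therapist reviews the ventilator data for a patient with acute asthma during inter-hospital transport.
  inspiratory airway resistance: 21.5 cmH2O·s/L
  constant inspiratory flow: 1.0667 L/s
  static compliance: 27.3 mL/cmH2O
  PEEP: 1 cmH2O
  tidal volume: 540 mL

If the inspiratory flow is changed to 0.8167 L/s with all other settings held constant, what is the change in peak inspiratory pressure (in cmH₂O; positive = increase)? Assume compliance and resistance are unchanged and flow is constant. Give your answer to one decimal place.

-5.4

PIP = Vt/C + R·V̇ + PEEP (constant-flow equation of motion).
Only the resistive term changes: ΔPIP = R × ΔV̇ = 21.5 × (0.8167 − 1.0667) = 21.5 × -0.25 = -5.375 cmH2O.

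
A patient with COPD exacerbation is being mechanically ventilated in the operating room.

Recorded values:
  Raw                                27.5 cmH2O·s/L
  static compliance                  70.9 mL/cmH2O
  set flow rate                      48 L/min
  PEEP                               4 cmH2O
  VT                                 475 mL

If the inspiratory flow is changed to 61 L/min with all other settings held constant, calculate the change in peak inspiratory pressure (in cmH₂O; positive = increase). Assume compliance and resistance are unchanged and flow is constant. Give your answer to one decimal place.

Flow: 48 L/min ÷ 60 = 0.8 L/s.
New flow: 61 L/min ÷ 60 = 1.0167 L/s.
PIP = Vt/C + R·V̇ + PEEP (constant-flow equation of motion).
Only the resistive term changes: ΔPIP = R × ΔV̇ = 27.5 × (1.0167 − 0.8) = 27.5 × 0.2167 = 5.959 cmH2O.

6.0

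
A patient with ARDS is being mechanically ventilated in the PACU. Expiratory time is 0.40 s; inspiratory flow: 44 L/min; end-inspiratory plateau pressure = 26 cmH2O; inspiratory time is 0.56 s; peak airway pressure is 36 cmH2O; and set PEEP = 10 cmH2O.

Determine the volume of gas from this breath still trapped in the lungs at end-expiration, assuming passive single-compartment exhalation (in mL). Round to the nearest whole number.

Flow: 44 L/min ÷ 60 = 0.7333 L/s.
Vt = flow × Ti = 0.7333 L/s × 0.56 s × 1000 mL/L = 410.65 mL.
R = (PIP − Pplat)/V̇ = (36 − 26) / 0.7333 = 10.0/0.7333 = 13.637 cmH2O·s/L.
C = Vt/(Pplat − PEEP) = 410.65 / (26 − 10) = 410.65/16.0 = 25.666 mL/cmH2O.
τ = R × C = 13.637 × 0.02567 L/cmH2O = 0.3501 s.
Fraction remaining = e^(−Te/τ) = e^(−0.40/0.3501) = 0.319.
Trapped volume = 410.65 × 0.319 = 131.0 mL.

131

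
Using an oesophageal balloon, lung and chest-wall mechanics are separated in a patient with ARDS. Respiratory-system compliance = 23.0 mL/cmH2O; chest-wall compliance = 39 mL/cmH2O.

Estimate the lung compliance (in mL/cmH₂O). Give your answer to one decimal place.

1/CL = 1/Crs − 1/Ccw.
1/CL = 1/23.0 − 1/39 = 0.01784.
CL = 56.054 mL/cmH2O.

56.1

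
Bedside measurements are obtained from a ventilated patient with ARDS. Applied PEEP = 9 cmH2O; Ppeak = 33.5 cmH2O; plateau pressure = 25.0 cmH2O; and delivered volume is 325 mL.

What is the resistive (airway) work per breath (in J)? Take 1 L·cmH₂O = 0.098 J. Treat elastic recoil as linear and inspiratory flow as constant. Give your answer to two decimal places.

With constant inspiratory flow the resistive pressure is constant at PIP − Pplat = 33.5 − 25.0 = 8.5 cmH2O, so resistive work = 8.5 × 0.325 = 2.763 L·cmH2O.
× 0.098 J/(L·cmH2O) → 0.2708 J.

0.27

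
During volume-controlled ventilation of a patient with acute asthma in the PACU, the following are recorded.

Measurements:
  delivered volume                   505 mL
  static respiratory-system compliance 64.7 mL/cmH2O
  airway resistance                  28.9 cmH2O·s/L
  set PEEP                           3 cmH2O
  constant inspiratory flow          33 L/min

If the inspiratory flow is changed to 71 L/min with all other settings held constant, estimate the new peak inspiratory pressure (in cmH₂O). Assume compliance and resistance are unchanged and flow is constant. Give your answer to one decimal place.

Flow: 33 L/min ÷ 60 = 0.55 L/s.
New flow: 71 L/min ÷ 60 = 1.1833 L/s.
PIP = Vt/C + R·V̇ + PEEP (constant-flow equation of motion).
Only the resistive term changes: ΔPIP = R × ΔV̇ = 28.9 × (1.1833 − 0.55) = 28.9 × 0.6333 = 18.302 cmH2O.
Original PIP = 505/64.7 + 28.9×0.55 + 3 = 26.7 cmH2O; new PIP = 26.7 + (18.302) = 45.002 cmH2O.

45.0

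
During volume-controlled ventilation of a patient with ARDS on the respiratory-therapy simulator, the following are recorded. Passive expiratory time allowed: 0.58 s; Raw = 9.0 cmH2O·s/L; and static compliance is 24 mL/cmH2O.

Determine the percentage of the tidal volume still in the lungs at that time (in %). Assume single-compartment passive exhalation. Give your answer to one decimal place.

τ = R × C = 9.0 × 24 mL/cmH2O = 9.0 × 0.024 L/cmH2O = 0.216 s.
Passive exhalation: V(t)/V₀ = e^(−t/τ) = e^(−0.58/0.216) = 0.06821.
Fraction remaining = 0.06821 → 6.821%.

6.8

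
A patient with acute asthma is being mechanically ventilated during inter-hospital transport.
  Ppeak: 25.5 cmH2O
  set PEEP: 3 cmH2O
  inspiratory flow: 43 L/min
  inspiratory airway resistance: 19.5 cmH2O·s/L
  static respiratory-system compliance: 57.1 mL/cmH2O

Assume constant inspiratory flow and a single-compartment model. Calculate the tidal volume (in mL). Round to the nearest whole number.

Flow: 43 L/min ÷ 60 = 0.7167 L/s.
Equation of motion (constant flow): PIP = Vt/C + R·V̇ + PEEP.
Vt/C = PIP − R·V̇ − PEEP = 25.5 − 13.976 − 3 = 8.524 cmH2O.
Vt = C × 8.524 = 57.1 × 8.524 = 486.72 mL.

487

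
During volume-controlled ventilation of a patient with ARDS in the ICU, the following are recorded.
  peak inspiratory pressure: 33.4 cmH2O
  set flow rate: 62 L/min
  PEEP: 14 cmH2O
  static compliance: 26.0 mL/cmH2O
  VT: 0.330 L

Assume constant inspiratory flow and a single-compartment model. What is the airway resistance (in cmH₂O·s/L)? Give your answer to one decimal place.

6.5

Flow: 62 L/min ÷ 60 = 1.0333 L/s.
Equation of motion (constant flow): PIP = Vt/C + R·V̇ + PEEP.
R·V̇ = PIP − Vt/C − PEEP = 33.4 − 330/26.0 − 14 = 33.4 − 12.692 − 14 = 6.708 cmH2O.
R = 6.708 / 1.0333 = 6.492 cmH2O·s/L.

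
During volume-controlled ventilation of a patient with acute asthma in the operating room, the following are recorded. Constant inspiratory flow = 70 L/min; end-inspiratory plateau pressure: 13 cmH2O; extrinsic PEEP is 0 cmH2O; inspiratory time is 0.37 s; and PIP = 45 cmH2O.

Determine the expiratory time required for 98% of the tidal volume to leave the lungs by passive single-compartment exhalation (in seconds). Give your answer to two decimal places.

Flow: 70 L/min ÷ 60 = 1.1667 L/s.
Vt = flow × Ti = 1.1667 L/s × 0.37 s × 1000 mL/L = 431.68 mL.
R = (PIP − Pplat)/V̇ = (45 − 13) / 1.1667 = 32.0/1.1667 = 27.428 cmH2O·s/L.
C = Vt/(Pplat − PEEP) = 431.68 / (13 − 0) = 431.68/13.0 = 33.206 mL/cmH2O.
τ = R × C = 27.428 × 0.03321 L/cmH2O = 0.9109 s.
t = −τ·ln(1 − 0.98) = −0.9109·ln(0.02) = 3.563 s.

3.56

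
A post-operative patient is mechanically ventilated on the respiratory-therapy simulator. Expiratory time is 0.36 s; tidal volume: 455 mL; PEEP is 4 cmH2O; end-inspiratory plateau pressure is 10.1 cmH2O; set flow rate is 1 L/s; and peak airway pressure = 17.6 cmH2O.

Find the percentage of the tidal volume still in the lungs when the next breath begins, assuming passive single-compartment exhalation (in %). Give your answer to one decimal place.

R = (PIP − Pplat)/V̇ = (17.6 − 10.1) / 1 = 7.5/1 = 7.5 cmH2O·s/L.
C = Vt/(Pplat − PEEP) = 455.0 / (10.1 − 4) = 455.0/6.1 = 74.59 mL/cmH2O.
τ = R × C = 7.5 × 0.07459 L/cmH2O = 0.5594 s.
Fraction remaining at end-expiration = e^(−Te/τ) = e^(−0.36/0.5594) = 0.5254 → 52.54%.

52.5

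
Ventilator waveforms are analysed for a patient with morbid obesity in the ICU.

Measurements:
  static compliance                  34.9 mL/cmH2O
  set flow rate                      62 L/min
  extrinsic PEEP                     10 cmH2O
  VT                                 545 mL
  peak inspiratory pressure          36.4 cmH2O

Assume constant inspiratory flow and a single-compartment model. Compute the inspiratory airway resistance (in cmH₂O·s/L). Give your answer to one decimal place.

Flow: 62 L/min ÷ 60 = 1.0333 L/s.
Equation of motion (constant flow): PIP = Vt/C + R·V̇ + PEEP.
R·V̇ = PIP − Vt/C − PEEP = 36.4 − 545/34.9 − 10 = 36.4 − 15.616 − 10 = 10.784 cmH2O.
R = 10.784 / 1.0333 = 10.436 cmH2O·s/L.

10.4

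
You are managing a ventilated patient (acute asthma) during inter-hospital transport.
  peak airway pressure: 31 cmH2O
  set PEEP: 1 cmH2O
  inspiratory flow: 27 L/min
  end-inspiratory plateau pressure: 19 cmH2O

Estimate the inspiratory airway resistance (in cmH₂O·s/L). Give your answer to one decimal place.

26.7

Flow: 27 L/min ÷ 60 = 0.45 L/s.
Raw = (PIP − Pplat) / flow = (31 − 19) / 0.45 = 12.0 / 0.45 = 26.667 cmH2O·s/L.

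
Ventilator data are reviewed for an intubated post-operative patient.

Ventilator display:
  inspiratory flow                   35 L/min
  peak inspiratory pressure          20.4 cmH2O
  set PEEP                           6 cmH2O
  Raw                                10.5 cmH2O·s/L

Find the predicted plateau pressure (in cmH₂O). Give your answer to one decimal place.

Flow: 35 L/min ÷ 60 = 0.5833 L/s.
Pplat = PIP − Raw × flow = 20.4 − 10.5 × 0.5833 = 20.4 − 6.125 = 14.275 cmH2O.

14.3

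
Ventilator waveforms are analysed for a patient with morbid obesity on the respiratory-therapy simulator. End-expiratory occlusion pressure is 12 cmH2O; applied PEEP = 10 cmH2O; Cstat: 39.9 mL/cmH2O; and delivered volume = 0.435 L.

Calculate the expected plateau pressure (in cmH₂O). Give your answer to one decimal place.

End-expiratory occlusion gives total PEEP = 12 cmH2O (intrinsic PEEP = 12 − 10 = 2). Use total PEEP for the elastic gradient.
Pplat = PEEPtotal + Vt / Cstat = 12 + 435 / 39.9 = 12 + 10.902 = 22.902 cmH2O.

22.9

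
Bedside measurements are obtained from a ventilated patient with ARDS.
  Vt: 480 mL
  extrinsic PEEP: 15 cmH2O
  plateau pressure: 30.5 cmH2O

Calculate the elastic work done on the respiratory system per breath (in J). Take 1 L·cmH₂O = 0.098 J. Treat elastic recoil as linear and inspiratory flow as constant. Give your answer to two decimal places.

Elastic work ≈ ½ × (Pplat − PEEP) × Vt = 0.5 × (30.5 − 15) × 0.480 L = 0.5 × 15.5 × 0.480 = 3.72 L·cmH2O.
× 0.098 J/(L·cmH2O) → 0.3646 J.

0.36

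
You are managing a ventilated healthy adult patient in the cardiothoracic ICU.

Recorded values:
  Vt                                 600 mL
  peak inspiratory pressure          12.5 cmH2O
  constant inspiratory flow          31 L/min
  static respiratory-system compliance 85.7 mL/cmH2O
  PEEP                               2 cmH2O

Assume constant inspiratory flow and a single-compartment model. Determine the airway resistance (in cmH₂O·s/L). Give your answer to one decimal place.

6.8

Flow: 31 L/min ÷ 60 = 0.5167 L/s.
Equation of motion (constant flow): PIP = Vt/C + R·V̇ + PEEP.
R·V̇ = PIP − Vt/C − PEEP = 12.5 − 600/85.7 − 2 = 12.5 − 7.001 − 2 = 3.499 cmH2O.
R = 3.499 / 0.5167 = 6.772 cmH2O·s/L.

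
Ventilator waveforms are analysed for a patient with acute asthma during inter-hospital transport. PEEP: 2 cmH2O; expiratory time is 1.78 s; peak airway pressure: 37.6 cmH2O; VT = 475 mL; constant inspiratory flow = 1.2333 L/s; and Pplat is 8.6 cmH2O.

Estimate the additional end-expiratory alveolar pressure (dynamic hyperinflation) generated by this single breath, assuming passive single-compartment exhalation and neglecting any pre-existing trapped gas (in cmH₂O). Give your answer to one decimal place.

R = (PIP − Pplat)/V̇ = (37.6 − 8.6) / 1.2333 = 29.0/1.2333 = 23.514 cmH2O·s/L.
C = Vt/(Pplat − PEEP) = 475.0 / (8.6 − 2) = 475.0/6.6 = 71.97 mL/cmH2O.
τ = R × C = 23.514 × 0.07197 L/cmH2O = 1.692 s.
Fraction remaining = e^(−Te/τ) = e^(−1.78/1.692) = 0.3492; trapped volume = 475.0 × 0.3492 = 165.87 mL.
Additional alveolar pressure from trapping ≈ V_trapped / C = 165.87 / 71.97 = 2.305 cmH2O.

2.3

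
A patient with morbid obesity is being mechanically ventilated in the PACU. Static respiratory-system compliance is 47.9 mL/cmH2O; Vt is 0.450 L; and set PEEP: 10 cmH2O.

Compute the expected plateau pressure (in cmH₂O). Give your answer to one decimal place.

Pplat = PEEP + Vt / Cstat = 10 + 450 / 47.9 = 10 + 9.395 = 19.395 cmH2O.

19.4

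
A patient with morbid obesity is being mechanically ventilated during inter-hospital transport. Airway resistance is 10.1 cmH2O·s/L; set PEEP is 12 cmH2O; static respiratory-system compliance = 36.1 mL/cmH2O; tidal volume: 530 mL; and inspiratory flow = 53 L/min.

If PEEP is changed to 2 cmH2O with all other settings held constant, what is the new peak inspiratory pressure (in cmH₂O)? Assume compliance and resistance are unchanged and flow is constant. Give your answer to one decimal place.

Flow: 53 L/min ÷ 60 = 0.8833 L/s.
PIP = Vt/C + R·V̇ + PEEP (constant-flow equation of motion).
Only the baseline term changes: ΔPIP = ΔPEEP = 2 − 12 = -10.0 cmH2O.
Original PIP = 530/36.1 + 10.1×0.8833 + 12 = 35.603 cmH2O; new PIP = 35.603 + (-10.0) = 25.603 cmH2O.

25.6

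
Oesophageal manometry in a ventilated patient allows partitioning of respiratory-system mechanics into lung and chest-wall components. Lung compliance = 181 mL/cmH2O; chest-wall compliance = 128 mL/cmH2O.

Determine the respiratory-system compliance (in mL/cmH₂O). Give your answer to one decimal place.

75.0

Lung and chest wall are elastances in series: 1/Crs = 1/CL + 1/Ccw.
1/Crs = 1/181 + 1/128 = 0.01334.
Crs = 74.963 mL/cmH2O.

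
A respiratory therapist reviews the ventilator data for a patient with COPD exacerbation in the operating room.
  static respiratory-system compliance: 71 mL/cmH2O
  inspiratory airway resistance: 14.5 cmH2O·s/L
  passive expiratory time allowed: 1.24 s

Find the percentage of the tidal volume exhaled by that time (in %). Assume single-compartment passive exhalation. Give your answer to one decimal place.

τ = R × C = 14.5 × 71 mL/cmH2O = 14.5 × 0.071 L/cmH2O = 1.03 s.
Passive exhalation: V(t)/V₀ = e^(−t/τ) = e^(−1.24/1.03) = 0.3.
Fraction exhaled = 1 − 0.3 = 0.7 → 70.0%.

70.0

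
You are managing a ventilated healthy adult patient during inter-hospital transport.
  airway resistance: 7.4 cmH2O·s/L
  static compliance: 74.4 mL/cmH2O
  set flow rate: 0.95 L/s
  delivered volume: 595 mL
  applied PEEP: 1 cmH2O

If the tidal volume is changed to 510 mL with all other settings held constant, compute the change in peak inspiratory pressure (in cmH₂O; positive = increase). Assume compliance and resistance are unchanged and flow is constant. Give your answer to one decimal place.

-1.1

PIP = Vt/C + R·V̇ + PEEP (constant-flow equation of motion).
Only the elastic term changes: ΔPIP = ΔVt / C = (510 − 595) / 74.4 = -1.142 cmH2O.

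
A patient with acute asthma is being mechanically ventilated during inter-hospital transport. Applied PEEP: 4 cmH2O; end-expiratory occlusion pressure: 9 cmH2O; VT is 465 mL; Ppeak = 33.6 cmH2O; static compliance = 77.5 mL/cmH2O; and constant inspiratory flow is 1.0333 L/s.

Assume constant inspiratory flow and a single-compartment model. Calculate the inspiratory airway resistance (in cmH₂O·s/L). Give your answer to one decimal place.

Total PEEP = 9 cmH2O (set 4 + intrinsic 5); this is the baseline alveolar pressure.
Equation of motion (constant flow): PIP = Vt/C + R·V̇ + PEEP.
R·V̇ = PIP − Vt/C − PEEP = 33.6 − 465/77.5 − 9 = 33.6 − 6.0 − 9 = 18.6 cmH2O.
R = 18.6 / 1.0333 = 18.001 cmH2O·s/L.

18.0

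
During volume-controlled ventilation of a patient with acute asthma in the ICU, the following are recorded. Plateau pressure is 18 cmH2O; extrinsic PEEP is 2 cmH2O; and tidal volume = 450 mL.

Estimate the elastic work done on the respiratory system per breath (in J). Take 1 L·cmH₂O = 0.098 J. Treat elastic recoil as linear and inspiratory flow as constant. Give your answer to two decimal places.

0.35

Elastic work ≈ ½ × (Pplat − PEEP) × Vt = 0.5 × (18 − 2) × 0.450 L = 0.5 × 16.0 × 0.450 = 3.6 L·cmH2O.
× 0.098 J/(L·cmH2O) → 0.3528 J.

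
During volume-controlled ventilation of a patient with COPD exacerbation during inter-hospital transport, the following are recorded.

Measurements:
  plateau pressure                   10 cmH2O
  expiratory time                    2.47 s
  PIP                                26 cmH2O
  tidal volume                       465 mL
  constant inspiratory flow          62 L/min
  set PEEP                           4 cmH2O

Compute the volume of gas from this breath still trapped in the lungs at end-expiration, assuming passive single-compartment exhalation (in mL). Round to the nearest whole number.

59

Flow: 62 L/min ÷ 60 = 1.0333 L/s.
R = (PIP − Pplat)/V̇ = (26 − 10) / 1.0333 = 16.0/1.0333 = 15.484 cmH2O·s/L.
C = Vt/(Pplat − PEEP) = 465.0 / (10 − 4) = 465.0/6.0 = 77.5 mL/cmH2O.
τ = R × C = 15.484 × 0.0775 L/cmH2O = 1.2 s.
Fraction remaining = e^(−Te/τ) = e^(−2.47/1.2) = 0.1277.
Trapped volume = 465.0 × 0.1277 = 59.381 mL.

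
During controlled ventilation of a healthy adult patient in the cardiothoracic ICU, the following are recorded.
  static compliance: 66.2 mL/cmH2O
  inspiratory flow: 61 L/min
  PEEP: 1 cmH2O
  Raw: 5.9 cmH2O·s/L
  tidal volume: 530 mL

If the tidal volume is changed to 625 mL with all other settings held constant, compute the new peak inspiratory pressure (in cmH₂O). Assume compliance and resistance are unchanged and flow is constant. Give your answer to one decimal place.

Flow: 61 L/min ÷ 60 = 1.0167 L/s.
PIP = Vt/C + R·V̇ + PEEP (constant-flow equation of motion).
Only the elastic term changes: ΔPIP = ΔVt / C = (625 − 530) / 66.2 = 1.435 cmH2O.
Original PIP = 530/66.2 + 5.9×1.0167 + 1 = 15.005 cmH2O; new PIP = 15.005 + (1.435) = 16.44 cmH2O.

16.4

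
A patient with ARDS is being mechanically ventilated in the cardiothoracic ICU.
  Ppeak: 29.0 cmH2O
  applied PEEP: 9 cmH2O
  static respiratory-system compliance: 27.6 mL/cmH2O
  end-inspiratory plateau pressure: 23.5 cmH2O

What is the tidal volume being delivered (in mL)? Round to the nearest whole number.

400

Vt = Cstat × (Pplat − PEEP) = 27.6 × (23.5 − 9) = 27.6 × 14.5 = 400.2 mL.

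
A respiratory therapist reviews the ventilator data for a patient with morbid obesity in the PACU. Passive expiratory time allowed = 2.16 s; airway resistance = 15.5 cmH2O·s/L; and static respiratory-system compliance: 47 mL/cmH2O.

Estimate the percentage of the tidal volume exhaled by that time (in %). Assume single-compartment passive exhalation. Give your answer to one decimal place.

τ = R × C = 15.5 × 47 mL/cmH2O = 15.5 × 0.047 L/cmH2O = 0.7285 s.
Passive exhalation: V(t)/V₀ = e^(−t/τ) = e^(−2.16/0.7285) = 0.05156.
Fraction exhaled = 1 − 0.05156 = 0.9484 → 94.84%.

94.8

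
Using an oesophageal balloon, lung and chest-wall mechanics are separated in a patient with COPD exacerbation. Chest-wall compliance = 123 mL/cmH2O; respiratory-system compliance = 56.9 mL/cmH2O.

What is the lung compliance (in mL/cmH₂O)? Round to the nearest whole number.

1/CL = 1/Crs − 1/Ccw.
1/CL = 1/56.9 − 1/123 = 0.009445.
CL = 105.88 mL/cmH2O.

106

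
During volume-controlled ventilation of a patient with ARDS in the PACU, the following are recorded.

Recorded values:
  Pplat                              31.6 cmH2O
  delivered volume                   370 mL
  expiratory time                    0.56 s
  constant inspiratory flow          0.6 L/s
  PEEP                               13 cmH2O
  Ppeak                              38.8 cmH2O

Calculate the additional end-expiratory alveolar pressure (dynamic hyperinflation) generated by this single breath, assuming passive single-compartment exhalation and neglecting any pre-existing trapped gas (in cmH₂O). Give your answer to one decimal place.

1.8

R = (PIP − Pplat)/V̇ = (38.8 − 31.6) / 0.6 = 7.2/0.6 = 12.0 cmH2O·s/L.
C = Vt/(Pplat − PEEP) = 370.0 / (31.6 − 13) = 370.0/18.6 = 19.892 mL/cmH2O.
τ = R × C = 12.0 × 0.01989 L/cmH2O = 0.2387 s.
Fraction remaining = e^(−Te/τ) = e^(−0.56/0.2387) = 0.09575; trapped volume = 370.0 × 0.09575 = 35.428 mL.
Additional alveolar pressure from trapping ≈ V_trapped / C = 35.428 / 19.892 = 1.781 cmH2O.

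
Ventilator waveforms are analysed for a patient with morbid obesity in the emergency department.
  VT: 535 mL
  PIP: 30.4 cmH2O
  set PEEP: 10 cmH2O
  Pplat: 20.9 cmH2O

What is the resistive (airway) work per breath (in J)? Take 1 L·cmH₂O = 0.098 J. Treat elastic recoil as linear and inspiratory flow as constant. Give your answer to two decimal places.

With constant inspiratory flow the resistive pressure is constant at PIP − Pplat = 30.4 − 20.9 = 9.5 cmH2O, so resistive work = 9.5 × 0.535 = 5.083 L·cmH2O.
× 0.098 J/(L·cmH2O) → 0.4981 J.

0.50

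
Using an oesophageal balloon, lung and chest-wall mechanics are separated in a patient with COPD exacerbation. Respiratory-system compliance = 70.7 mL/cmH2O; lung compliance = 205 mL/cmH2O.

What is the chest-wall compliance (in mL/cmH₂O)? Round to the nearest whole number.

108

1/Ccw = 1/Crs − 1/CL.
1/Ccw = 1/70.7 − 1/205 = 0.009266.
Ccw = 107.92 mL/cmH2O.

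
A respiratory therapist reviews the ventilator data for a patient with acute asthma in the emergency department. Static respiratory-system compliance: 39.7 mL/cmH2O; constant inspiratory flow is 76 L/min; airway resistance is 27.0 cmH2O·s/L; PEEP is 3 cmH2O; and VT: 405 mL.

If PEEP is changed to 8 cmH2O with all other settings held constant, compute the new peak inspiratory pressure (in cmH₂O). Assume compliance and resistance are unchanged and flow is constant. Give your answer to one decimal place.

52.4

Flow: 76 L/min ÷ 60 = 1.2667 L/s.
PIP = Vt/C + R·V̇ + PEEP (constant-flow equation of motion).
Only the baseline term changes: ΔPIP = ΔPEEP = 8 − 3 = 5.0 cmH2O.
Original PIP = 405/39.7 + 27.0×1.2667 + 3 = 47.402 cmH2O; new PIP = 47.402 + (5.0) = 52.402 cmH2O.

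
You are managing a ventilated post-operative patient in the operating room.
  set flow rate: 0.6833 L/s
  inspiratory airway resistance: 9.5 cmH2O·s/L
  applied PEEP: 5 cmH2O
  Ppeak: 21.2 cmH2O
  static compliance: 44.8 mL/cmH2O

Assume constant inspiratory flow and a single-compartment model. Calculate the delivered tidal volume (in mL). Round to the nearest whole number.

Equation of motion (constant flow): PIP = Vt/C + R·V̇ + PEEP.
Vt/C = PIP − R·V̇ − PEEP = 21.2 − 6.491 − 5 = 9.709 cmH2O.
Vt = C × 9.709 = 44.8 × 9.709 = 434.96 mL.

435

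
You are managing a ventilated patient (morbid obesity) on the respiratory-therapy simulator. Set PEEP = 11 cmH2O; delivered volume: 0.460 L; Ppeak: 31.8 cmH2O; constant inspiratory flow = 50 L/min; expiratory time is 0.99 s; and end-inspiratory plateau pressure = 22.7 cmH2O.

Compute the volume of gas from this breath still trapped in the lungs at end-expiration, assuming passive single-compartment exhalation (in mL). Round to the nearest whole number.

46

Flow: 50 L/min ÷ 60 = 0.8333 L/s.
R = (PIP − Pplat)/V̇ = (31.8 − 22.7) / 0.8333 = 9.1/0.8333 = 10.92 cmH2O·s/L.
C = Vt/(Pplat − PEEP) = 460.0 / (22.7 − 11) = 460.0/11.7 = 39.316 mL/cmH2O.
τ = R × C = 10.92 × 0.03932 L/cmH2O = 0.4294 s.
Fraction remaining = e^(−Te/τ) = e^(−0.99/0.4294) = 0.0997.
Trapped volume = 460.0 × 0.0997 = 45.862 mL.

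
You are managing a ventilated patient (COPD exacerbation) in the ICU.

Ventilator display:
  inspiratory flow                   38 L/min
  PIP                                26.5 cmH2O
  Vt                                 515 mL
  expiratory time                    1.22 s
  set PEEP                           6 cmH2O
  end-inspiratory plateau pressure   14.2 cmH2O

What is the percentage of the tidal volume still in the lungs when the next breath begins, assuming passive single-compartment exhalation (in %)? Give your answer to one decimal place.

Flow: 38 L/min ÷ 60 = 0.6333 L/s.
R = (PIP − Pplat)/V̇ = (26.5 − 14.2) / 0.6333 = 12.3/0.6333 = 19.422 cmH2O·s/L.
C = Vt/(Pplat − PEEP) = 515.0 / (14.2 − 6) = 515.0/8.2 = 62.805 mL/cmH2O.
τ = R × C = 19.422 × 0.06281 L/cmH2O = 1.22 s.
Fraction remaining at end-expiration = e^(−Te/τ) = e^(−1.22/1.22) = 0.3679 → 36.79%.

36.8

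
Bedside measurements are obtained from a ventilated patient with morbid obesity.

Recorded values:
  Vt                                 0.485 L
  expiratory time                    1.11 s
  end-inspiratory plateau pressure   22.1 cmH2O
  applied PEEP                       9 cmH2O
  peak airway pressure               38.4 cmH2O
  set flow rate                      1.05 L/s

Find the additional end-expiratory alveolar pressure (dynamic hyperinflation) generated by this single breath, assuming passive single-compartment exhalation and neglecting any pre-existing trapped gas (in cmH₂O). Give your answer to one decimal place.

1.9

R = (PIP − Pplat)/V̇ = (38.4 − 22.1) / 1.05 = 16.3/1.05 = 15.524 cmH2O·s/L.
C = Vt/(Pplat − PEEP) = 485.0 / (22.1 − 9) = 485.0/13.1 = 37.023 mL/cmH2O.
τ = R × C = 15.524 × 0.03702 L/cmH2O = 0.5747 s.
Fraction remaining = e^(−Te/τ) = e^(−1.11/0.5747) = 0.1449; trapped volume = 485.0 × 0.1449 = 70.277 mL.
Additional alveolar pressure from trapping ≈ V_trapped / C = 70.277 / 37.023 = 1.898 cmH2O.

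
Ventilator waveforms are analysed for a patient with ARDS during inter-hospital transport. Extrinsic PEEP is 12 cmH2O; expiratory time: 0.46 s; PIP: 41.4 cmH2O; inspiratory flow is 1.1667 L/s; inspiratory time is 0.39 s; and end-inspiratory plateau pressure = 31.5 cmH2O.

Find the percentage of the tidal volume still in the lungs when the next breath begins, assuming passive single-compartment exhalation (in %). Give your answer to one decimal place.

9.8

Vt = flow × Ti = 1.1667 L/s × 0.39 s × 1000 mL/L = 455.01 mL.
R = (PIP − Pplat)/V̇ = (41.4 − 31.5) / 1.1667 = 9.9/1.1667 = 8.485 cmH2O·s/L.
C = Vt/(Pplat − PEEP) = 455.01 / (31.5 − 12) = 455.01/19.5 = 23.334 mL/cmH2O.
τ = R × C = 8.485 × 0.02333 L/cmH2O = 0.198 s.
Fraction remaining at end-expiration = e^(−Te/τ) = e^(−0.46/0.198) = 0.09796 → 9.796%.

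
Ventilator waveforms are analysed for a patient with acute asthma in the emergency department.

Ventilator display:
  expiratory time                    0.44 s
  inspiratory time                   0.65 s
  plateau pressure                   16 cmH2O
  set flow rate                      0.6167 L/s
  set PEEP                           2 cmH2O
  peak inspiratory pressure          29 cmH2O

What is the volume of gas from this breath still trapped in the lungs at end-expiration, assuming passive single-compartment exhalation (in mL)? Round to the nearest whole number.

Vt = flow × Ti = 0.6167 L/s × 0.65 s × 1000 mL/L = 400.86 mL.
R = (PIP − Pplat)/V̇ = (29 − 16) / 0.6167 = 13.0/0.6167 = 21.08 cmH2O·s/L.
C = Vt/(Pplat − PEEP) = 400.86 / (16 − 2) = 400.86/14.0 = 28.633 mL/cmH2O.
τ = R × C = 21.08 × 0.02863 L/cmH2O = 0.6035 s.
Fraction remaining = e^(−Te/τ) = e^(−0.44/0.6035) = 0.4824.
Trapped volume = 400.86 × 0.4824 = 193.37 mL.

193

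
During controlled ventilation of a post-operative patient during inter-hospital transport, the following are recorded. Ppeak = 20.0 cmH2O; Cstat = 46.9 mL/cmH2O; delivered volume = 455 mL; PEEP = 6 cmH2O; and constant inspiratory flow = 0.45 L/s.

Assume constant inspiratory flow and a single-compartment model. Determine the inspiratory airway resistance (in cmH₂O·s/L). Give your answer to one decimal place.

9.6

Equation of motion (constant flow): PIP = Vt/C + R·V̇ + PEEP.
R·V̇ = PIP − Vt/C − PEEP = 20.0 − 455/46.9 − 6 = 20.0 − 9.701 − 6 = 4.299 cmH2O.
R = 4.299 / 0.45 = 9.553 cmH2O·s/L.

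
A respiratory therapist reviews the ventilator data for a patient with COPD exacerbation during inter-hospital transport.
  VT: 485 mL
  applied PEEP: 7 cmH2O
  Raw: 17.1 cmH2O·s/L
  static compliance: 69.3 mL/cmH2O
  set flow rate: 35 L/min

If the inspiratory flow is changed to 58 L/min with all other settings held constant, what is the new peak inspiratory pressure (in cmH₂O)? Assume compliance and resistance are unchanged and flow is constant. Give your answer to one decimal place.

30.5

Flow: 35 L/min ÷ 60 = 0.5833 L/s.
New flow: 58 L/min ÷ 60 = 0.9667 L/s.
PIP = Vt/C + R·V̇ + PEEP (constant-flow equation of motion).
Only the resistive term changes: ΔPIP = R × ΔV̇ = 17.1 × (0.9667 − 0.5833) = 17.1 × 0.3834 = 6.556 cmH2O.
Original PIP = 485/69.3 + 17.1×0.5833 + 7 = 23.973 cmH2O; new PIP = 23.973 + (6.556) = 30.529 cmH2O.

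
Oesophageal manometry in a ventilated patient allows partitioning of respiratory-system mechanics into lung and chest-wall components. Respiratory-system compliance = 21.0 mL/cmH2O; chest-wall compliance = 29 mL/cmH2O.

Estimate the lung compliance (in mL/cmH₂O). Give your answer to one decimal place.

1/CL = 1/Crs − 1/Ccw.
1/CL = 1/21.0 − 1/29 = 0.01314.
CL = 76.104 mL/cmH2O.

76.1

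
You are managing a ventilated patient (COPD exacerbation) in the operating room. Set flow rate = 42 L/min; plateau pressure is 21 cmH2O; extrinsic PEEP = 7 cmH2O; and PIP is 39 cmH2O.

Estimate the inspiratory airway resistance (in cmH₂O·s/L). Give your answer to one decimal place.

Flow: 42 L/min ÷ 60 = 0.7 L/s.
Raw = (PIP − Pplat) / flow = (39 − 21) / 0.7 = 18.0 / 0.7 = 25.714 cmH2O·s/L.

25.7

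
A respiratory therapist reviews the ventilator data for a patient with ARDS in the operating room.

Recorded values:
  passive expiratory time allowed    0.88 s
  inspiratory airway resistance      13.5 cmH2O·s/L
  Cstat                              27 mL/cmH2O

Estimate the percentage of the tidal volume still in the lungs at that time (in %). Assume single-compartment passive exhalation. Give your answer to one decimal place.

8.9

τ = R × C = 13.5 × 27 mL/cmH2O = 13.5 × 0.027 L/cmH2O = 0.3645 s.
Passive exhalation: V(t)/V₀ = e^(−t/τ) = e^(−0.88/0.3645) = 0.08943.
Fraction remaining = 0.08943 → 8.943%.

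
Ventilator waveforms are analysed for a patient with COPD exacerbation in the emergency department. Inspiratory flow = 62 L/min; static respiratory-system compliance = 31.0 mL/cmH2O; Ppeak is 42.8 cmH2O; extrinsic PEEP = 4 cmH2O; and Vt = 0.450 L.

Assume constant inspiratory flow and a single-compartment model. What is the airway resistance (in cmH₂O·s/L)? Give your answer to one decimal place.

23.5

Flow: 62 L/min ÷ 60 = 1.0333 L/s.
Equation of motion (constant flow): PIP = Vt/C + R·V̇ + PEEP.
R·V̇ = PIP − Vt/C − PEEP = 42.8 − 450/31.0 − 4 = 42.8 − 14.516 − 4 = 24.284 cmH2O.
R = 24.284 / 1.0333 = 23.501 cmH2O·s/L.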